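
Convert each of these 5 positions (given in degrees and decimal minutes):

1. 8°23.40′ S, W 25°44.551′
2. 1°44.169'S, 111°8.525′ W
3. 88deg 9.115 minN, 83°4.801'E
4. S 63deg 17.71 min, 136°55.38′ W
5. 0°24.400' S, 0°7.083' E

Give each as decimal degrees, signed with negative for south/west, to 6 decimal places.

1. -8.390000, -25.742517
2. -1.736150, -111.142083
3. 88.151917, 83.080017
4. -63.295167, -136.923000
5. -0.406667, 0.118050

Point 1:
  φ: 8 + 23.4/60 = 8.3900000
  S ⇒ negate
  Longitude: 44.551′ = 0.742517°; total 25.7425167
  hemisphere W, so the sign is −
Point 2:
  Latitude: 1 + 44.169/60 = 1.7361500
  S → negative
  Longitude: 111 + 8.525/60 = 111.1420833
  hemisphere W, so the sign is −
Point 3:
  φ: 88 + 9.115/60 = 88.1519167
  N → positive
  λ: 83 + 4.801/60 = 83.0800167
  E ⇒ keep positive
Point 4:
  Latitude: 63 + 17.71/60 = 63.2951667
  hemisphere S, so the sign is −
  λ: 55.38′ = 0.923000°; total 136.9230000
  W → negative
Point 5:
  φ: 24.4′ = 0.406667°; total 0.4066667
  S ⇒ negate
  Longitude: 7.083′ = 0.118050°; total 0.1180500
  E ⇒ keep positive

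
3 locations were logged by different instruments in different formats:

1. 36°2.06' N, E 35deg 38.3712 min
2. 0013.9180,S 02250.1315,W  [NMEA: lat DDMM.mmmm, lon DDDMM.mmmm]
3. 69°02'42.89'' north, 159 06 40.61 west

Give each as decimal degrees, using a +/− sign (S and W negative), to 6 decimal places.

Point 1:
  Latitude: 36 + 2.06/60 = 36.0343333
  N ⇒ keep positive
  Longitude: 35 + 38.3712/60 = 35.6395200
  E → positive
Point 2:
  φ: degrees = first 2 digits = 0, minutes = 13.918; 0 + 13.918/60 = 0.2319667
  hemisphere S, so the sign is −
  Longitude: degrees = first 3 digits = 22, minutes = 50.1315; 22 + 50.1315/60 = 22.8355250
  hemisphere W, so the sign is −
Point 3:
  Latitude: 69° + 2/60 + 42.89/3600 = 69 + 0.033333 + 0.011914 = 69.0452472
  N → positive
  Lon: 6′ + 40.61″ = 6.67683′; 159 + 6.67683/60 = 159.1112806
  hemisphere W, so the sign is −

1. 36.034333, 35.639520
2. -0.231967, -22.835525
3. 69.045247, -159.111281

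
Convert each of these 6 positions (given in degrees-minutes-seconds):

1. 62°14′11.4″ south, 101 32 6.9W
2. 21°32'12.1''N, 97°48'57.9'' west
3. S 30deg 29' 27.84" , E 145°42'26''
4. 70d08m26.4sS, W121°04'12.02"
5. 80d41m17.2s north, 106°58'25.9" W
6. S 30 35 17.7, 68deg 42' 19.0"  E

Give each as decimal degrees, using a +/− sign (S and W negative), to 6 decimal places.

Point 1:
  Latitude: 62 + 14/60 + 11.4/3600 = 62.2365000
  S ⇒ negate
  λ: 32′ + 6.9″ = 32.11500′; 101 + 32.11500/60 = 101.5352500
  W → negative
Point 2:
  φ: 21 + 32/60 + 12.1/3600 = 21.5366944
  N ⇒ keep positive
  Lon: 97° + 48/60 + 57.9/3600 = 97 + 0.800000 + 0.016083 = 97.8160833
  W → negative
Point 3:
  Latitude: 30° + 29/60 + 27.84/3600 = 30 + 0.483333 + 0.007733 = 30.4910667
  S → negative
  λ: 145 + 42/60 + 26/3600 = 145.7072222
  E → positive
Point 4:
  φ: 8′ + 26.4″ = 8.44000′; 70 + 8.44000/60 = 70.1406667
  hemisphere S, so the sign is −
  Longitude: 4′ + 12.02″ = 4.20033′; 121 + 4.20033/60 = 121.0700056
  hemisphere W, so the sign is −
Point 5:
  Lat: 80 + 41/60 + 17.2/3600 = 80.6881111
  N ⇒ keep positive
  Lon: 106 + 58/60 + 25.9/3600 = 106.9738611
  W ⇒ negate
Point 6:
  Latitude: 35′ + 17.7″ = 35.29500′; 30 + 35.29500/60 = 30.5882500
  hemisphere S, so the sign is −
  λ: 68 + 42/60 + 19/3600 = 68.7052778
  E ⇒ keep positive

1. -62.236500, -101.535250
2. 21.536694, -97.816083
3. -30.491067, 145.707222
4. -70.140667, -121.070006
5. 80.688111, -106.973861
6. -30.588250, 68.705278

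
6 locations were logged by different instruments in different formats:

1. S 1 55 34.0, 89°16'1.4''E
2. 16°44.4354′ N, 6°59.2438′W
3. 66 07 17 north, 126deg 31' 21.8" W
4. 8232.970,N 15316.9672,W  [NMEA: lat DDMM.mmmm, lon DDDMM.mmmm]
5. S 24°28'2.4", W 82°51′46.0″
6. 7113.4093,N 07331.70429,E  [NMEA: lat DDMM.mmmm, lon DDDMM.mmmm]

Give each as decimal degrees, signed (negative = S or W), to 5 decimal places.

Point 1:
  φ: 1 + 55/60 + 34/3600 = 1.926111
  hemisphere S, so the sign is −
  Longitude: 89° + 16/60 + 1.4/3600 = 89 + 0.266667 + 0.000389 = 89.267056
  E ⇒ keep positive
Point 2:
  Latitude: 44.4354′ = 0.740590°; total 16.740590
  N ⇒ keep positive
  λ: 59.2438′ = 0.987397°; total 6.987397
  W ⇒ negate
Point 3:
  Lat: 66° + 7/60 + 17/3600 = 66 + 0.116667 + 0.004722 = 66.121389
  N ⇒ keep positive
  Lon: 126° + 31/60 + 21.8/3600 = 126 + 0.516667 + 0.006056 = 126.522722
  hemisphere W, so the sign is −
Point 4:
  Lat: degrees = first 2 digits = 82, minutes = 32.97; 82 + 32.97/60 = 82.549500
  N → positive
  Lon: degrees = first 3 digits = 153, minutes = 16.9672; 153 + 16.9672/60 = 153.282787
  hemisphere W, so the sign is −
Point 5:
  Latitude: 24° + 28/60 + 2.4/3600 = 24 + 0.466667 + 0.000667 = 24.467333
  hemisphere S, so the sign is −
  Lon: 51′ + 46″ = 51.76667′; 82 + 51.76667/60 = 82.862778
  hemisphere W, so the sign is −
Point 6:
  φ: degrees = first 2 digits = 71, minutes = 13.4093; 71 + 13.4093/60 = 71.223488
  N → positive
  Lon: degrees = first 3 digits = 73, minutes = 31.70429; 73 + 31.70429/60 = 73.528405
  E → positive

1. -1.92611, 89.26706
2. 16.74059, -6.98740
3. 66.12139, -126.52272
4. 82.54950, -153.28279
5. -24.46733, -82.86278
6. 71.22349, 73.52840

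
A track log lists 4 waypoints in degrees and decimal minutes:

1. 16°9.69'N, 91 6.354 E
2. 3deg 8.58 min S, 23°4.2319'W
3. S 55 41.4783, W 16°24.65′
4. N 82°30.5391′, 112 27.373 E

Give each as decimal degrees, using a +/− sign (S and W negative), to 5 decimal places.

Point 1:
  φ: 16 + 9.69/60 = 16.161500
  N ⇒ keep positive
  Lon: 6.354′ = 0.105900°; total 91.105900
  E ⇒ keep positive
Point 2:
  Lat: 8.58′ = 0.143000°; total 3.143000
  hemisphere S, so the sign is −
  Lon: 4.2319′ = 0.070532°; total 23.070532
  W → negative
Point 3:
  Latitude: 55 + 41.4783/60 = 55.691305
  hemisphere S, so the sign is −
  λ: 16 + 24.65/60 = 16.410833
  hemisphere W, so the sign is −
Point 4:
  Lat: 30.5391′ = 0.508985°; total 82.508985
  N → positive
  Longitude: 27.373′ = 0.456217°; total 112.456217
  E ⇒ keep positive

1. 16.16150, 91.10590
2. -3.14300, -23.07053
3. -55.69131, -16.41083
4. 82.50899, 112.45622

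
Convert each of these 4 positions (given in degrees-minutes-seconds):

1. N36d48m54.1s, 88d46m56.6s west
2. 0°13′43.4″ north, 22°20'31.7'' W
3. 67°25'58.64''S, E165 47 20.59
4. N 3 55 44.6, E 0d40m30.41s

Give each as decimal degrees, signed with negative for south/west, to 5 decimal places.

1. 36.81503, -88.78239
2. 0.22872, -22.34214
3. -67.43296, 165.78905
4. 3.92906, 0.67511

Point 1:
  φ: 36 + 48/60 + 54.1/3600 = 36.815028
  N → positive
  λ: 46′ + 56.6″ = 46.94333′; 88 + 46.94333/60 = 88.782389
  W → negative
Point 2:
  Latitude: 0 + 13/60 + 43.4/3600 = 0.228722
  N ⇒ keep positive
  Lon: 22 + 20/60 + 31.7/3600 = 22.342139
  W → negative
Point 3:
  Lat: 67° + 25/60 + 58.64/3600 = 67 + 0.416667 + 0.016289 = 67.432956
  hemisphere S, so the sign is −
  Longitude: 165° + 47/60 + 20.59/3600 = 165 + 0.783333 + 0.005719 = 165.789053
  E ⇒ keep positive
Point 4:
  φ: 3° + 55/60 + 44.6/3600 = 3 + 0.916667 + 0.012389 = 3.929056
  N → positive
  λ: 0° + 40/60 + 30.41/3600 = 0 + 0.666667 + 0.008447 = 0.675114
  E ⇒ keep positive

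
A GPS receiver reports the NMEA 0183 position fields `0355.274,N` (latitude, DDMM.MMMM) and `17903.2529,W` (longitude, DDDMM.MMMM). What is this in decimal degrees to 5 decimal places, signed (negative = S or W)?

3.92123, -179.05422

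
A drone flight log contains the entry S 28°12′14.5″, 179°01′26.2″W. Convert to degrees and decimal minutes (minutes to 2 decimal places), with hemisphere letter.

φ: 12 + 14.5/60 = 12.2417′
λ: seconds/60 = 0.43667; minutes = 1 + 0.43667 = 1.4367

28° 12.24′ S, 179° 1.44′ W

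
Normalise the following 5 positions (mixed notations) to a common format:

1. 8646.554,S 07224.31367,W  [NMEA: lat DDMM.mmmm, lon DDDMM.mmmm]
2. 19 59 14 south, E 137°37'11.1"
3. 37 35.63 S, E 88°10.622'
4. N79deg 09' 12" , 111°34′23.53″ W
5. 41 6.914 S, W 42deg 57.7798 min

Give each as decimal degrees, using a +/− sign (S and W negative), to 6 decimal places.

Point 1:
  Latitude: degrees = first 2 digits = 86, minutes = 46.554; 86 + 46.554/60 = 86.7759000
  S ⇒ negate
  Lon: split at 3 digits → 072° and 24.31367′; 72 + 24.31367/60 = 72.4052278
  hemisphere W, so the sign is −
Point 2:
  Latitude: 19 + 59/60 + 14/3600 = 19.9872222
  S → negative
  Longitude: 137° + 37/60 + 11.1/3600 = 137 + 0.616667 + 0.003083 = 137.6197500
  E ⇒ keep positive
Point 3:
  Lat: 35.63′ = 0.593833°; total 37.5938333
  S ⇒ negate
  Lon: 88 + 10.622/60 = 88.1770333
  E ⇒ keep positive
Point 4:
  Lat: 9′ + 12″ = 9.20000′; 79 + 9.20000/60 = 79.1533333
  N ⇒ keep positive
  λ: 34′ + 23.53″ = 34.39217′; 111 + 34.39217/60 = 111.5732028
  W ⇒ negate
Point 5:
  Latitude: 41 + 6.914/60 = 41.1152333
  S → negative
  Lon: 57.7798′ = 0.962997°; total 42.9629967
  W → negative

1. -86.775900, -72.405228
2. -19.987222, 137.619750
3. -37.593833, 88.177033
4. 79.153333, -111.573203
5. -41.115233, -42.962997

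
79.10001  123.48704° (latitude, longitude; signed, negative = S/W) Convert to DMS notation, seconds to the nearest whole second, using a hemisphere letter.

79°06′0″ N, 123°29′13″ E

φ: 0.100010° → 6.00060′; 0.00060 × 60 = 0.04″
λ: 0.487040 × 60 = 29.22240′ → 29′, remainder × 60 = 13.34″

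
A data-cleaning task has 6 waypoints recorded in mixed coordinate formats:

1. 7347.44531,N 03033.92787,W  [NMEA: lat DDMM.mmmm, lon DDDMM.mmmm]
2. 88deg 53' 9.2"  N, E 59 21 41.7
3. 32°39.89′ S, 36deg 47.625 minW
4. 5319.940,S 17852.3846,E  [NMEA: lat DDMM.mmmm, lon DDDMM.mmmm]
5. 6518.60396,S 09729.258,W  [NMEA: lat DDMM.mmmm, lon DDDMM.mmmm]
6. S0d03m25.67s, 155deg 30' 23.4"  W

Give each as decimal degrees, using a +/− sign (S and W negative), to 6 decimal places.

1. 73.790755, -30.565465
2. 88.885889, 59.361583
3. -32.664833, -36.793750
4. -53.332333, 178.873077
5. -65.310066, -97.487633
6. -0.057131, -155.506500

Point 1:
  Lat: split at 2 digits → 73° and 47.44531′; 73 + 47.44531/60 = 73.7907552
  N ⇒ keep positive
  λ: degrees = first 3 digits = 30, minutes = 33.92787; 30 + 33.92787/60 = 30.5654645
  W ⇒ negate
Point 2:
  φ: 88° + 53/60 + 9.2/3600 = 88 + 0.883333 + 0.002556 = 88.8858889
  N ⇒ keep positive
  λ: 21′ + 41.7″ = 21.69500′; 59 + 21.69500/60 = 59.3615833
  E → positive
Point 3:
  φ: 32 + 39.89/60 = 32.6648333
  hemisphere S, so the sign is −
  Lon: 47.625′ = 0.793750°; total 36.7937500
  hemisphere W, so the sign is −
Point 4:
  φ: split at 2 digits → 53° and 19.94′; 53 + 19.94/60 = 53.3323333
  S ⇒ negate
  Lon: degrees = first 3 digits = 178, minutes = 52.3846; 178 + 52.3846/60 = 178.8730767
  E ⇒ keep positive
Point 5:
  Latitude: split at 2 digits → 65° and 18.60396′; 65 + 18.60396/60 = 65.3100660
  hemisphere S, so the sign is −
  Lon: split at 3 digits → 097° and 29.258′; 97 + 29.258/60 = 97.4876333
  W ⇒ negate
Point 6:
  Lat: 3′ + 25.67″ = 3.42783′; 0 + 3.42783/60 = 0.0571306
  hemisphere S, so the sign is −
  Longitude: 30′ + 23.4″ = 30.39000′; 155 + 30.39000/60 = 155.5065000
  hemisphere W, so the sign is −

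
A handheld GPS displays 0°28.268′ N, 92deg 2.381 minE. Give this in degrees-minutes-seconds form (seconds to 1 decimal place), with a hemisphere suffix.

Latitude: 28.26800′ → 28′ and 0.26800 × 60 = 16.080″
Lon: fractional minutes 0.38100 × 60 = 22.860″

0°28′16.1″ N, 92°02′22.9″ E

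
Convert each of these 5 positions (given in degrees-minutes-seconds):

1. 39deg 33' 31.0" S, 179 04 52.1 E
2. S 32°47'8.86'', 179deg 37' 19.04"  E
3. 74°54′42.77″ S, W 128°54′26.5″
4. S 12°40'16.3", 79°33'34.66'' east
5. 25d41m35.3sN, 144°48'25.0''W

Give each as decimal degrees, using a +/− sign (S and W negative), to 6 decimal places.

Point 1:
  Latitude: 39 + 33/60 + 31/3600 = 39.5586111
  hemisphere S, so the sign is −
  λ: 4′ + 52.1″ = 4.86833′; 179 + 4.86833/60 = 179.0811389
  E ⇒ keep positive
Point 2:
  Lat: 47′ + 8.86″ = 47.14767′; 32 + 47.14767/60 = 32.7857944
  hemisphere S, so the sign is −
  Longitude: 179 + 37/60 + 19.04/3600 = 179.6219556
  E ⇒ keep positive
Point 3:
  φ: 74° + 54/60 + 42.77/3600 = 74 + 0.900000 + 0.011881 = 74.9118806
  S ⇒ negate
  λ: 54′ + 26.5″ = 54.44167′; 128 + 54.44167/60 = 128.9073611
  W → negative
Point 4:
  Latitude: 12° + 40/60 + 16.3/3600 = 12 + 0.666667 + 0.004528 = 12.6711944
  S → negative
  λ: 79 + 33/60 + 34.66/3600 = 79.5596278
  E → positive
Point 5:
  Latitude: 25 + 41/60 + 35.3/3600 = 25.6931389
  N → positive
  Longitude: 144 + 48/60 + 25/3600 = 144.8069444
  W ⇒ negate

1. -39.558611, 179.081139
2. -32.785794, 179.621956
3. -74.911881, -128.907361
4. -12.671194, 79.559628
5. 25.693139, -144.806944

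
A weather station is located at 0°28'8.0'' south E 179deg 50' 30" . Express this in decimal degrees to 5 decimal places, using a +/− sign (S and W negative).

Lat: 0 + 28/60 + 8/3600 = 0.468889
S ⇒ negate
Lon: 50′ + 30″ = 50.50000′; 179 + 50.50000/60 = 179.841667
E → positive

-0.46889, 179.84167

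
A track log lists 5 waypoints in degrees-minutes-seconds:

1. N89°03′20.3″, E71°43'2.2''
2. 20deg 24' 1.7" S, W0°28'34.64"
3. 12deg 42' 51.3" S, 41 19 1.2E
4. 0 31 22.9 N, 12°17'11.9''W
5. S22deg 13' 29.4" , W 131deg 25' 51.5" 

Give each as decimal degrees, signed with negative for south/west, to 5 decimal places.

1. 89.05564, 71.71728
2. -20.40047, -0.47629
3. -12.71425, 41.31700
4. 0.52303, -12.28664
5. -22.22483, -131.43097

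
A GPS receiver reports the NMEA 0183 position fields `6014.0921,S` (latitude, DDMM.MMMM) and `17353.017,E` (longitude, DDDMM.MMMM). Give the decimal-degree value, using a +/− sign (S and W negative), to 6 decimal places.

-60.234868, 173.883617

Lat: degrees = first 2 digits = 60, minutes = 14.0921; 60 + 14.0921/60 = 60.2348683
S ⇒ negate
Longitude: split at 3 digits → 173° and 53.017′; 173 + 53.017/60 = 173.8836167
E ⇒ keep positive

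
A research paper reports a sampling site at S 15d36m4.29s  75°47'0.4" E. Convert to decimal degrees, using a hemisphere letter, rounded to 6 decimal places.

Latitude: 15 + 36/60 + 4.29/3600 = 15.6011917
Lon: 75 + 47/60 + 0.4/3600 = 75.7834444

15.601192° S, 75.783444° E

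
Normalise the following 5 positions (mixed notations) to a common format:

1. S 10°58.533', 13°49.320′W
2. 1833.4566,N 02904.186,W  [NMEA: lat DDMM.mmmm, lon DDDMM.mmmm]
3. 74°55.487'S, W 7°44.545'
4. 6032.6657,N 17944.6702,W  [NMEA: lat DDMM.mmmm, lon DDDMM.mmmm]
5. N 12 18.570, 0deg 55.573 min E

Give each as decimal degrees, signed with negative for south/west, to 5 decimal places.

Point 1:
  Latitude: 58.533′ = 0.975550°; total 10.975550
  S → negative
  λ: 49.32′ = 0.822000°; total 13.822000
  W → negative
Point 2:
  φ: degrees = first 2 digits = 18, minutes = 33.4566; 18 + 33.4566/60 = 18.557610
  N ⇒ keep positive
  Lon: split at 3 digits → 029° and 4.186′; 29 + 4.186/60 = 29.069767
  W ⇒ negate
Point 3:
  Lat: 55.487′ = 0.924783°; total 74.924783
  S → negative
  Longitude: 44.545′ = 0.742417°; total 7.742417
  W → negative
Point 4:
  φ: split at 2 digits → 60° and 32.6657′; 60 + 32.6657/60 = 60.544428
  N ⇒ keep positive
  Longitude: split at 3 digits → 179° and 44.6702′; 179 + 44.6702/60 = 179.744503
  W ⇒ negate
Point 5:
  φ: 12 + 18.57/60 = 12.309500
  N ⇒ keep positive
  Longitude: 0 + 55.573/60 = 0.926217
  E ⇒ keep positive

1. -10.97555, -13.82200
2. 18.55761, -29.06977
3. -74.92478, -7.74242
4. 60.54443, -179.74450
5. 12.30950, 0.92622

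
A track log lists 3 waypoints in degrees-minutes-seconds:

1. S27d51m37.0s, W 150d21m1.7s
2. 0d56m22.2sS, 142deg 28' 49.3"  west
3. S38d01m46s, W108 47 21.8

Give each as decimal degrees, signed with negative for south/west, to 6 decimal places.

Point 1:
  φ: 51′ + 37″ = 51.61667′; 27 + 51.61667/60 = 27.8602778
  S → negative
  Lon: 150 + 21/60 + 1.7/3600 = 150.3504722
  W → negative
Point 2:
  Latitude: 0° + 56/60 + 22.2/3600 = 0 + 0.933333 + 0.006167 = 0.9395000
  S → negative
  Lon: 28′ + 49.3″ = 28.82167′; 142 + 28.82167/60 = 142.4803611
  W → negative
Point 3:
  Lat: 38° + 1/60 + 46/3600 = 38 + 0.016667 + 0.012778 = 38.0294444
  S ⇒ negate
  Longitude: 47′ + 21.8″ = 47.36333′; 108 + 47.36333/60 = 108.7893889
  W → negative

1. -27.860278, -150.350472
2. -0.939500, -142.480361
3. -38.029444, -108.789389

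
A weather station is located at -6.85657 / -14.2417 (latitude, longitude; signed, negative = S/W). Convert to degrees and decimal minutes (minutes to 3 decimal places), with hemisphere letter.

Latitude is negative → S; |value| = 6.856570
φ: 6° + 0.856570 × 60 = 6° 51.39420′
Longitude is negative → W; |value| = 14.241700
Lon: fractional part 0.241700 → 14.50200 minutes

6° 51.394′ S, 14° 14.502′ W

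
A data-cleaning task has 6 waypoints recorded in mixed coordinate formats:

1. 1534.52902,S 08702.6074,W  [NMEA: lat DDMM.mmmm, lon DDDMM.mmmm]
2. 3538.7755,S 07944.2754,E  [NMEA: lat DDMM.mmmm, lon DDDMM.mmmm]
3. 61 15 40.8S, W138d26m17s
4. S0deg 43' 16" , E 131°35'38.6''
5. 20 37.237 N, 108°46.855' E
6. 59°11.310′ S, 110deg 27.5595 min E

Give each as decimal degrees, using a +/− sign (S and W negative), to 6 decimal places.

1. -15.575484, -87.043457
2. -35.646258, 79.737923
3. -61.261333, -138.438056
4. -0.721111, 131.594056
5. 20.620617, 108.780917
6. -59.188500, 110.459325

Point 1:
  Latitude: degrees = first 2 digits = 15, minutes = 34.52902; 15 + 34.52902/60 = 15.5754837
  hemisphere S, so the sign is −
  Longitude: split at 3 digits → 087° and 2.6074′; 87 + 2.6074/60 = 87.0434567
  W ⇒ negate
Point 2:
  Latitude: split at 2 digits → 35° and 38.7755′; 35 + 38.7755/60 = 35.6462583
  S ⇒ negate
  λ: degrees = first 3 digits = 79, minutes = 44.2754; 79 + 44.2754/60 = 79.7379233
  E ⇒ keep positive
Point 3:
  Latitude: 61 + 15/60 + 40.8/3600 = 61.2613333
  S → negative
  λ: 26′ + 17″ = 26.28333′; 138 + 26.28333/60 = 138.4380556
  hemisphere W, so the sign is −
Point 4:
  φ: 0° + 43/60 + 16/3600 = 0 + 0.716667 + 0.004444 = 0.7211111
  S ⇒ negate
  Longitude: 131° + 35/60 + 38.6/3600 = 131 + 0.583333 + 0.010722 = 131.5940556
  E ⇒ keep positive
Point 5:
  Latitude: 20 + 37.237/60 = 20.6206167
  N → positive
  Longitude: 46.855′ = 0.780917°; total 108.7809167
  E ⇒ keep positive
Point 6:
  φ: 11.31′ = 0.188500°; total 59.1885000
  S ⇒ negate
  λ: 27.5595′ = 0.459325°; total 110.4593250
  E ⇒ keep positive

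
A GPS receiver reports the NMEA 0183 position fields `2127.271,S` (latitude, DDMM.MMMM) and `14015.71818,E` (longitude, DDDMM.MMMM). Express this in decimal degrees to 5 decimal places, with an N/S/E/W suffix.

21.45452° S, 140.26197° E

Lat: degrees = first 2 digits = 21, minutes = 27.271; 21 + 27.271/60 = 21.454517
λ: degrees = first 3 digits = 140, minutes = 15.71818; 140 + 15.71818/60 = 140.261970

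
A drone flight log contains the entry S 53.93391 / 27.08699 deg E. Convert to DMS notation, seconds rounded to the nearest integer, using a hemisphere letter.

53°56′2″ S, 27°05′13″ E

Latitude: 0.933910° → 56.03460′; 0.03460 × 60 = 2.08″
λ: 0.086990° → 5.21940′; 0.21940 × 60 = 13.16″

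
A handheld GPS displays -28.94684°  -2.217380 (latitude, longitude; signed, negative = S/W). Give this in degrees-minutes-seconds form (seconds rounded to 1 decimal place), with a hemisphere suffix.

28°56′48.6″ S, 2°13′2.6″ W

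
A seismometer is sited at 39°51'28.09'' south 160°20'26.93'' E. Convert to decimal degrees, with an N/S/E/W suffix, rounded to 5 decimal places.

Lat: 51′ + 28.09″ = 51.46817′; 39 + 51.46817/60 = 39.857803
Lon: 20′ + 26.93″ = 20.44883′; 160 + 20.44883/60 = 160.340814

39.85780° S, 160.34081° E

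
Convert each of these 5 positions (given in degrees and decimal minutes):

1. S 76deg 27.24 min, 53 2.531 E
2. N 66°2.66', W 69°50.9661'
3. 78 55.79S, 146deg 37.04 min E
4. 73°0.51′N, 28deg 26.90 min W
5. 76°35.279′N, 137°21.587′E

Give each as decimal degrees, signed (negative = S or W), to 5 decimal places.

1. -76.45400, 53.04218
2. 66.04433, -69.84944
3. -78.92983, 146.61733
4. 73.00850, -28.44833
5. 76.58798, 137.35978

Point 1:
  Latitude: 76 + 27.24/60 = 76.454000
  S → negative
  Lon: 53 + 2.531/60 = 53.042183
  E → positive
Point 2:
  Lat: 66 + 2.66/60 = 66.044333
  N → positive
  Longitude: 69 + 50.9661/60 = 69.849435
  W → negative
Point 3:
  φ: 78 + 55.79/60 = 78.929833
  S ⇒ negate
  λ: 146 + 37.04/60 = 146.617333
  E → positive
Point 4:
  φ: 0.51′ = 0.008500°; total 73.008500
  N ⇒ keep positive
  Longitude: 26.9′ = 0.448333°; total 28.448333
  W ⇒ negate
Point 5:
  Latitude: 76 + 35.279/60 = 76.587983
  N ⇒ keep positive
  Lon: 21.587′ = 0.359783°; total 137.359783
  E → positive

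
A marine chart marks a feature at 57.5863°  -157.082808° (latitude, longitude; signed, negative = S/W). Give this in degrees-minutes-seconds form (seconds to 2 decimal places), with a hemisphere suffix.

57°35′10.68″ N, 157°04′58.11″ W

Lat: whole degrees 57; 35.17800′ → 35′ and 10.6800″
Longitude is negative → W; |value| = 157.082808
Lon: 0.082808° → 4.96848′; 0.96848 × 60 = 58.1088″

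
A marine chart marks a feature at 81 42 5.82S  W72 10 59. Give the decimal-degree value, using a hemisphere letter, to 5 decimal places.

81.70162° S, 72.18306° W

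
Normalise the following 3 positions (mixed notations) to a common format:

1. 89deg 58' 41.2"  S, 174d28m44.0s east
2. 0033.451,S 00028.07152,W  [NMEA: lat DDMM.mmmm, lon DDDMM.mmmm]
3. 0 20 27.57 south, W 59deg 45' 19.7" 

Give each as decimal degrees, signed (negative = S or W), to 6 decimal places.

1. -89.978111, 174.478889
2. -0.557517, -0.467859
3. -0.340992, -59.755472

Point 1:
  φ: 58′ + 41.2″ = 58.68667′; 89 + 58.68667/60 = 89.9781111
  hemisphere S, so the sign is −
  Longitude: 174 + 28/60 + 44/3600 = 174.4788889
  E → positive
Point 2:
  φ: split at 2 digits → 00° and 33.451′; 0 + 33.451/60 = 0.5575167
  hemisphere S, so the sign is −
  Lon: split at 3 digits → 000° and 28.07152′; 0 + 28.07152/60 = 0.4678587
  W → negative
Point 3:
  Latitude: 0 + 20/60 + 27.57/3600 = 0.3409917
  S ⇒ negate
  λ: 59 + 45/60 + 19.7/3600 = 59.7554722
  W → negative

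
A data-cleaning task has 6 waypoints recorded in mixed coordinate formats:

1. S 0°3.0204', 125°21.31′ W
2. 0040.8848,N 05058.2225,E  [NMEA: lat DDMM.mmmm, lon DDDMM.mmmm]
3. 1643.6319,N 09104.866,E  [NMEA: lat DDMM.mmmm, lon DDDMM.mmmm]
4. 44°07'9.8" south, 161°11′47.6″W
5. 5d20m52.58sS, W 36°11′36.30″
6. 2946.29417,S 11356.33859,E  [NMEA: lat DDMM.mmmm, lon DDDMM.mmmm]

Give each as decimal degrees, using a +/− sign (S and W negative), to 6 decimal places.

Point 1:
  Lat: 0 + 3.0204/60 = 0.0503400
  S ⇒ negate
  λ: 125 + 21.31/60 = 125.3551667
  hemisphere W, so the sign is −
Point 2:
  φ: split at 2 digits → 00° and 40.8848′; 0 + 40.8848/60 = 0.6814133
  N ⇒ keep positive
  λ: degrees = first 3 digits = 50, minutes = 58.2225; 50 + 58.2225/60 = 50.9703750
  E ⇒ keep positive
Point 3:
  Lat: degrees = first 2 digits = 16, minutes = 43.6319; 16 + 43.6319/60 = 16.7271983
  N ⇒ keep positive
  λ: split at 3 digits → 091° and 4.866′; 91 + 4.866/60 = 91.0811000
  E ⇒ keep positive
Point 4:
  φ: 7′ + 9.8″ = 7.16333′; 44 + 7.16333/60 = 44.1193889
  hemisphere S, so the sign is −
  Lon: 161 + 11/60 + 47.6/3600 = 161.1965556
  W → negative
Point 5:
  Latitude: 20′ + 52.58″ = 20.87633′; 5 + 20.87633/60 = 5.3479389
  S → negative
  λ: 36° + 11/60 + 36.3/3600 = 36 + 0.183333 + 0.010083 = 36.1934167
  W → negative
Point 6:
  Latitude: split at 2 digits → 29° and 46.29417′; 29 + 46.29417/60 = 29.7715695
  hemisphere S, so the sign is −
  λ: split at 3 digits → 113° and 56.33859′; 113 + 56.33859/60 = 113.9389765
  E ⇒ keep positive

1. -0.050340, -125.355167
2. 0.681413, 50.970375
3. 16.727198, 91.081100
4. -44.119389, -161.196556
5. -5.347939, -36.193417
6. -29.771570, 113.938977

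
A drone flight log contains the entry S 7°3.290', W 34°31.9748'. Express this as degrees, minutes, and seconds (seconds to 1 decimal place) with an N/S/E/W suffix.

7°03′17.4″ S, 34°31′58.5″ W

Lat: 3.29000′ → 3′ and 0.29000 × 60 = 17.400″
Lon: fractional minutes 0.97480 × 60 = 58.488″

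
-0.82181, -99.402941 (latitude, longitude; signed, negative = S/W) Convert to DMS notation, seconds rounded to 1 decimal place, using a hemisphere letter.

Latitude is negative → S; |value| = 0.821810
φ: 0.821810° → 49.30860′; 0.30860 × 60 = 18.516″
Longitude is negative → W; |value| = 99.402941
Lon: 0.402941 × 60 = 24.17646′ → 24′, remainder × 60 = 10.588″

0°49′18.5″ S, 99°24′10.6″ W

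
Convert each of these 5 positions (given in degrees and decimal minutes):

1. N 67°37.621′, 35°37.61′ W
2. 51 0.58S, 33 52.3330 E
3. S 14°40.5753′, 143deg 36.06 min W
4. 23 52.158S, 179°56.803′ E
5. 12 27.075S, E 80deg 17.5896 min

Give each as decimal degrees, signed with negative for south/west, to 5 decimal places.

1. 67.62702, -35.62683
2. -51.00967, 33.87222
3. -14.67626, -143.60100
4. -23.86930, 179.94672
5. -12.45125, 80.29316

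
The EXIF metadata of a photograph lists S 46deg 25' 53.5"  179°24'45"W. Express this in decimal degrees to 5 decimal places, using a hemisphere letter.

46.43153° S, 179.41250° W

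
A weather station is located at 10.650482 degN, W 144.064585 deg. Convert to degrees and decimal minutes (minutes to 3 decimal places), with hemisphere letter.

10° 39.029′ N, 144° 3.875′ W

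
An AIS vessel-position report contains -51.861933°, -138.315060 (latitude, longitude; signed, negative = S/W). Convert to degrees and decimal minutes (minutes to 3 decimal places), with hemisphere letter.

51° 51.716′ S, 138° 18.904′ W

Latitude is negative → S; |value| = 51.861933
Latitude: minutes = (51.861933 − 51) × 60 = 51.71598
Longitude is negative → W; |value| = 138.315060
λ: minutes = (138.315060 − 138) × 60 = 18.90360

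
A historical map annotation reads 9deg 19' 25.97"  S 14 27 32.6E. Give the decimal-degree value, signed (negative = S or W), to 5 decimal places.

Lat: 9 + 19/60 + 25.97/3600 = 9.323881
S → negative
Longitude: 14 + 27/60 + 32.6/3600 = 14.459056
E → positive

-9.32388, 14.45906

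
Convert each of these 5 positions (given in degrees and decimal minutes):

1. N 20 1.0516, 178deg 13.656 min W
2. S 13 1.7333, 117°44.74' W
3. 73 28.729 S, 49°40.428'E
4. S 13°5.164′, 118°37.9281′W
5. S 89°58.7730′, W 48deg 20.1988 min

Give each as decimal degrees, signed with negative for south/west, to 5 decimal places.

Point 1:
  φ: 20 + 1.0516/60 = 20.017527
  N → positive
  Longitude: 178 + 13.656/60 = 178.227600
  hemisphere W, so the sign is −
Point 2:
  Lat: 13 + 1.7333/60 = 13.028888
  hemisphere S, so the sign is −
  Longitude: 44.74′ = 0.745667°; total 117.745667
  hemisphere W, so the sign is −
Point 3:
  Latitude: 73 + 28.729/60 = 73.478817
  S ⇒ negate
  Lon: 49 + 40.428/60 = 49.673800
  E → positive
Point 4:
  Latitude: 5.164′ = 0.086067°; total 13.086067
  hemisphere S, so the sign is −
  λ: 37.9281′ = 0.632135°; total 118.632135
  hemisphere W, so the sign is −
Point 5:
  φ: 58.773′ = 0.979550°; total 89.979550
  S ⇒ negate
  λ: 48 + 20.1988/60 = 48.336647
  hemisphere W, so the sign is −

1. 20.01753, -178.22760
2. -13.02889, -117.74567
3. -73.47882, 49.67380
4. -13.08607, -118.63214
5. -89.97955, -48.33665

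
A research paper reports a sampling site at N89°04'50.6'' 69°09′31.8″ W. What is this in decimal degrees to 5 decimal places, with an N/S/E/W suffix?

89.08072° N, 69.15883° W

Latitude: 4′ + 50.6″ = 4.84333′; 89 + 4.84333/60 = 89.080722
Longitude: 69° + 9/60 + 31.8/3600 = 69 + 0.150000 + 0.008833 = 69.158833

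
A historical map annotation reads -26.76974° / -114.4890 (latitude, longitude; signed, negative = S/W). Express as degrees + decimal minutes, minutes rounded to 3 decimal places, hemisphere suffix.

26° 46.184′ S, 114° 29.340′ W

Latitude is negative → S; |value| = 26.769740
Latitude: minutes = (26.769740 − 26) × 60 = 46.18440
Longitude is negative → W; |value| = 114.489000
Lon: fractional part 0.489000 → 29.34000 minutes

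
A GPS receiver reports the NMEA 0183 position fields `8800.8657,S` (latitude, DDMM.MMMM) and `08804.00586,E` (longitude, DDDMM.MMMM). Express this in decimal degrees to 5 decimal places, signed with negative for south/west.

φ: split at 2 digits → 88° and 0.8657′; 88 + 0.8657/60 = 88.014428
S → negative
Lon: split at 3 digits → 088° and 4.00586′; 88 + 4.00586/60 = 88.066764
E ⇒ keep positive

-88.01443, 88.06676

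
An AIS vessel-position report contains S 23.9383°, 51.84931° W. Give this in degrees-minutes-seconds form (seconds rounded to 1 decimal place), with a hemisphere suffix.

23°56′17.9″ S, 51°50′57.5″ W

φ: 0.938300° → 56.29800′; 0.29800 × 60 = 17.880″
Lon: whole degrees 51; 50.95860′ → 50′ and 57.516″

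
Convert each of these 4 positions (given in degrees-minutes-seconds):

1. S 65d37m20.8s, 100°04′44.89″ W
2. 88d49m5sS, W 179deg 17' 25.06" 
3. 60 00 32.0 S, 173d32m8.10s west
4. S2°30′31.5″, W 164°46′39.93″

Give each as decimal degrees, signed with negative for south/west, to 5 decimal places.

1. -65.62244, -100.07914
2. -88.81806, -179.29029
3. -60.00889, -173.53558
4. -2.50875, -164.77776

Point 1:
  Lat: 65° + 37/60 + 20.8/3600 = 65 + 0.616667 + 0.005778 = 65.622444
  hemisphere S, so the sign is −
  Longitude: 100° + 4/60 + 44.89/3600 = 100 + 0.066667 + 0.012469 = 100.079136
  hemisphere W, so the sign is −
Point 2:
  Lat: 88° + 49/60 + 5/3600 = 88 + 0.816667 + 0.001389 = 88.818056
  hemisphere S, so the sign is −
  Lon: 17′ + 25.06″ = 17.41767′; 179 + 17.41767/60 = 179.290294
  hemisphere W, so the sign is −
Point 3:
  φ: 60 + 0/60 + 32/3600 = 60.008889
  S → negative
  λ: 32′ + 8.1″ = 32.13500′; 173 + 32.13500/60 = 173.535583
  W → negative
Point 4:
  φ: 2 + 30/60 + 31.5/3600 = 2.508750
  S ⇒ negate
  Lon: 164 + 46/60 + 39.93/3600 = 164.777758
  W ⇒ negate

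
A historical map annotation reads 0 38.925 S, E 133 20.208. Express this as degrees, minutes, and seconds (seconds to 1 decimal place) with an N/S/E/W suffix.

Latitude: 38.92500′ → 38′ and 0.92500 × 60 = 55.500″
Lon: 20.20800′ → 20′ and 0.20800 × 60 = 12.480″

0°38′55.5″ S, 133°20′12.5″ E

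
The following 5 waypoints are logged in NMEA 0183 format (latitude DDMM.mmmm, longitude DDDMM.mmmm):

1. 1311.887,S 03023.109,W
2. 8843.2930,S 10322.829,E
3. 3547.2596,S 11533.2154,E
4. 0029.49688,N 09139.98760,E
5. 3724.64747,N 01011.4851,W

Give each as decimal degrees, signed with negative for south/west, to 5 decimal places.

1. -13.19812, -30.38515
2. -88.72155, 103.38048
3. -35.78766, 115.55359
4. 0.49161, 91.66646
5. 37.41079, -10.19142

Point 1:
  Lat: degrees = first 2 digits = 13, minutes = 11.887; 13 + 11.887/60 = 13.198117
  S ⇒ negate
  Longitude: degrees = first 3 digits = 30, minutes = 23.109; 30 + 23.109/60 = 30.385150
  W → negative
Point 2:
  Latitude: split at 2 digits → 88° and 43.293′; 88 + 43.293/60 = 88.721550
  S ⇒ negate
  Lon: degrees = first 3 digits = 103, minutes = 22.829; 103 + 22.829/60 = 103.380483
  E → positive
Point 3:
  Lat: degrees = first 2 digits = 35, minutes = 47.2596; 35 + 47.2596/60 = 35.787660
  hemisphere S, so the sign is −
  λ: split at 3 digits → 115° and 33.2154′; 115 + 33.2154/60 = 115.553590
  E → positive
Point 4:
  φ: split at 2 digits → 00° and 29.49688′; 0 + 29.49688/60 = 0.491615
  N → positive
  λ: degrees = first 3 digits = 91, minutes = 39.9876; 91 + 39.9876/60 = 91.666460
  E ⇒ keep positive
Point 5:
  φ: degrees = first 2 digits = 37, minutes = 24.64747; 37 + 24.64747/60 = 37.410791
  N ⇒ keep positive
  Longitude: degrees = first 3 digits = 10, minutes = 11.4851; 10 + 11.4851/60 = 10.191418
  hemisphere W, so the sign is −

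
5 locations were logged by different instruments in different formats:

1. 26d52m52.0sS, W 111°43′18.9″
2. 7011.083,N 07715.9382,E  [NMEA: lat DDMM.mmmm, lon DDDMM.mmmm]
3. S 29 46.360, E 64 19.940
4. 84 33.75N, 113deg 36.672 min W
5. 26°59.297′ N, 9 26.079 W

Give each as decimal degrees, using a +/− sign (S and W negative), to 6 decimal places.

Point 1:
  φ: 52′ + 52″ = 52.86667′; 26 + 52.86667/60 = 26.8811111
  S → negative
  λ: 43′ + 18.9″ = 43.31500′; 111 + 43.31500/60 = 111.7219167
  W ⇒ negate
Point 2:
  φ: degrees = first 2 digits = 70, minutes = 11.083; 70 + 11.083/60 = 70.1847167
  N → positive
  Lon: degrees = first 3 digits = 77, minutes = 15.9382; 77 + 15.9382/60 = 77.2656367
  E ⇒ keep positive
Point 3:
  φ: 46.36′ = 0.772667°; total 29.7726667
  S → negative
  Longitude: 64 + 19.94/60 = 64.3323333
  E ⇒ keep positive
Point 4:
  φ: 33.75′ = 0.562500°; total 84.5625000
  N ⇒ keep positive
  Longitude: 113 + 36.672/60 = 113.6112000
  W ⇒ negate
Point 5:
  Latitude: 26 + 59.297/60 = 26.9882833
  N → positive
  Lon: 9 + 26.079/60 = 9.4346500
  hemisphere W, so the sign is −

1. -26.881111, -111.721917
2. 70.184717, 77.265637
3. -29.772667, 64.332333
4. 84.562500, -113.611200
5. 26.988283, -9.434650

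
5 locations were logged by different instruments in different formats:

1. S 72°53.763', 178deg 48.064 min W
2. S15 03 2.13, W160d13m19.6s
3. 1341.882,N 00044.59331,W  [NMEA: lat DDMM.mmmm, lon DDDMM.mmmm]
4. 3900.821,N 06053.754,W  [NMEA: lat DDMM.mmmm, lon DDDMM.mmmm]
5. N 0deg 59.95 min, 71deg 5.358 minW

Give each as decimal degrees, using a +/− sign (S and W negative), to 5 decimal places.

1. -72.89605, -178.80107
2. -15.05059, -160.22211
3. 13.69803, -0.74322
4. 39.01368, -60.89590
5. 0.99917, -71.08930

Point 1:
  Latitude: 72 + 53.763/60 = 72.896050
  S → negative
  λ: 178 + 48.064/60 = 178.801067
  W → negative
Point 2:
  Latitude: 3′ + 2.13″ = 3.03550′; 15 + 3.03550/60 = 15.050592
  S → negative
  Longitude: 160° + 13/60 + 19.6/3600 = 160 + 0.216667 + 0.005444 = 160.222111
  W → negative
Point 3:
  Latitude: degrees = first 2 digits = 13, minutes = 41.882; 13 + 41.882/60 = 13.698033
  N → positive
  λ: split at 3 digits → 000° and 44.59331′; 0 + 44.59331/60 = 0.743222
  W → negative
Point 4:
  φ: split at 2 digits → 39° and 0.821′; 39 + 0.821/60 = 39.013683
  N ⇒ keep positive
  Lon: split at 3 digits → 060° and 53.754′; 60 + 53.754/60 = 60.895900
  hemisphere W, so the sign is −
Point 5:
  Lat: 59.95′ = 0.999167°; total 0.999167
  N → positive
  Longitude: 5.358′ = 0.089300°; total 71.089300
  W → negative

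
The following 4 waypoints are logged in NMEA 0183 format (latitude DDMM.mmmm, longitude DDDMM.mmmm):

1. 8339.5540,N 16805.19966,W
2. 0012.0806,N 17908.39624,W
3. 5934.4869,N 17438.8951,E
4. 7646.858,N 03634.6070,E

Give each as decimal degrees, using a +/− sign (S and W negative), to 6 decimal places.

1. 83.659233, -168.086661
2. 0.201343, -179.139937
3. 59.574782, 174.648252
4. 76.780967, 36.576783

Point 1:
  Latitude: degrees = first 2 digits = 83, minutes = 39.554; 83 + 39.554/60 = 83.6592333
  N → positive
  λ: degrees = first 3 digits = 168, minutes = 5.19966; 168 + 5.19966/60 = 168.0866610
  W ⇒ negate
Point 2:
  Lat: degrees = first 2 digits = 0, minutes = 12.0806; 0 + 12.0806/60 = 0.2013433
  N ⇒ keep positive
  Lon: degrees = first 3 digits = 179, minutes = 8.39624; 179 + 8.39624/60 = 179.1399373
  hemisphere W, so the sign is −
Point 3:
  Latitude: degrees = first 2 digits = 59, minutes = 34.4869; 59 + 34.4869/60 = 59.5747817
  N → positive
  λ: degrees = first 3 digits = 174, minutes = 38.8951; 174 + 38.8951/60 = 174.6482517
  E → positive
Point 4:
  Latitude: split at 2 digits → 76° and 46.858′; 76 + 46.858/60 = 76.7809667
  N → positive
  Lon: split at 3 digits → 036° and 34.607′; 36 + 34.607/60 = 36.5767833
  E → positive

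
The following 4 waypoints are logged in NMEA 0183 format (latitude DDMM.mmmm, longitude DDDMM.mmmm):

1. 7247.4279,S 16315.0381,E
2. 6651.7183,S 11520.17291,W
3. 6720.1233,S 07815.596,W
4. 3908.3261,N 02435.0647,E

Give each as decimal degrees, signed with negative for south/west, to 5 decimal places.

1. -72.79047, 163.25064
2. -66.86197, -115.33622
3. -67.33539, -78.25993
4. 39.13877, 24.58441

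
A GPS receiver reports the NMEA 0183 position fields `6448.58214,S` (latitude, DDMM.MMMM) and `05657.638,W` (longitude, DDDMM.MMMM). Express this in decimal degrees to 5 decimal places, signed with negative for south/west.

Lat: split at 2 digits → 64° and 48.58214′; 64 + 48.58214/60 = 64.809702
hemisphere S, so the sign is −
Lon: degrees = first 3 digits = 56, minutes = 57.638; 56 + 57.638/60 = 56.960633
W ⇒ negate

-64.80970, -56.96063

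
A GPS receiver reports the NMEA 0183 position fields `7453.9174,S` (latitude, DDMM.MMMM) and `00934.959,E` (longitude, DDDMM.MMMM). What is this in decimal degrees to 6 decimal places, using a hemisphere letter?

74.898623° S, 9.582650° E

φ: degrees = first 2 digits = 74, minutes = 53.9174; 74 + 53.9174/60 = 74.8986233
Lon: split at 3 digits → 009° and 34.959′; 9 + 34.959/60 = 9.5826500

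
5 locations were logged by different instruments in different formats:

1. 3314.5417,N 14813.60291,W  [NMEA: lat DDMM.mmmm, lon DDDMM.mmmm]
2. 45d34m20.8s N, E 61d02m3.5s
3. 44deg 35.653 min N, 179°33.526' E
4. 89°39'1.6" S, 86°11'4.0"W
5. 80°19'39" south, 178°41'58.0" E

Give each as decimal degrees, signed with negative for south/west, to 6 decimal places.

1. 33.242362, -148.226715
2. 45.572444, 61.034306
3. 44.594217, 179.558767
4. -89.650444, -86.184444
5. -80.327500, 178.699444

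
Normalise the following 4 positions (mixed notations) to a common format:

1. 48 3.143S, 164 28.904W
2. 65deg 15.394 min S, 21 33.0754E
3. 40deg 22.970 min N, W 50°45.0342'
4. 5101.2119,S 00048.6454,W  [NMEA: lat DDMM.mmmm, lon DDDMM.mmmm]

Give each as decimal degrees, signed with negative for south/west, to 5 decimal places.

Point 1:
  φ: 48 + 3.143/60 = 48.052383
  S ⇒ negate
  λ: 28.904′ = 0.481733°; total 164.481733
  hemisphere W, so the sign is −
Point 2:
  Latitude: 15.394′ = 0.256567°; total 65.256567
  S → negative
  Longitude: 21 + 33.0754/60 = 21.551257
  E ⇒ keep positive
Point 3:
  Latitude: 22.97′ = 0.382833°; total 40.382833
  N → positive
  λ: 45.0342′ = 0.750570°; total 50.750570
  hemisphere W, so the sign is −
Point 4:
  Lat: degrees = first 2 digits = 51, minutes = 1.2119; 51 + 1.2119/60 = 51.020198
  hemisphere S, so the sign is −
  Longitude: split at 3 digits → 000° and 48.6454′; 0 + 48.6454/60 = 0.810757
  W → negative

1. -48.05238, -164.48173
2. -65.25657, 21.55126
3. 40.38283, -50.75057
4. -51.02020, -0.81076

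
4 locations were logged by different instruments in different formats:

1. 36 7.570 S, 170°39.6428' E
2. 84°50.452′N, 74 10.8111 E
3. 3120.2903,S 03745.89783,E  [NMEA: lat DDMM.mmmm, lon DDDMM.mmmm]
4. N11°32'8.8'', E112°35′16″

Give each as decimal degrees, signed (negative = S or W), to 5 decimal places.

1. -36.12617, 170.66071
2. 84.84087, 74.18019
3. -31.33817, 37.76496
4. 11.53578, 112.58778

Point 1:
  Lat: 36 + 7.57/60 = 36.126167
  S ⇒ negate
  λ: 170 + 39.6428/60 = 170.660713
  E ⇒ keep positive
Point 2:
  Latitude: 50.452′ = 0.840867°; total 84.840867
  N → positive
  Lon: 10.8111′ = 0.180185°; total 74.180185
  E ⇒ keep positive
Point 3:
  φ: degrees = first 2 digits = 31, minutes = 20.2903; 31 + 20.2903/60 = 31.338172
  S ⇒ negate
  Lon: degrees = first 3 digits = 37, minutes = 45.89783; 37 + 45.89783/60 = 37.764964
  E ⇒ keep positive
Point 4:
  Lat: 11 + 32/60 + 8.8/3600 = 11.535778
  N ⇒ keep positive
  λ: 35′ + 16″ = 35.26667′; 112 + 35.26667/60 = 112.587778
  E → positive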